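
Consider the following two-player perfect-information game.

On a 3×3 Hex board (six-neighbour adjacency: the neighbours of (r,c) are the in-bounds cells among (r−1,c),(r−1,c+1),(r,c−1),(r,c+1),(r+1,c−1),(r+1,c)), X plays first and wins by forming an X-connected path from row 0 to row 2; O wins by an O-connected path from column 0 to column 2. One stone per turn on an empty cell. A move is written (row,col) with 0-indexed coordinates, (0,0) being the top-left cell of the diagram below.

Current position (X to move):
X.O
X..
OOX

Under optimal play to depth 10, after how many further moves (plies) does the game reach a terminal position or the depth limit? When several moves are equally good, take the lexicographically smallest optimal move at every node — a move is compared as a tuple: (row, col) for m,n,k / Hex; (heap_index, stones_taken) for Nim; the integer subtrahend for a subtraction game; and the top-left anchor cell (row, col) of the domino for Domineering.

[X.O/X../OOX] X move#1: (0,1):-1/XXO/X../OOX*, (1,1):-1/X.O/XX./OOX, (1,2):-1/X.O/X.X/OOX
[XXO/X../OOX] O move#2: (1,1):+1/XXO/XO./OOX*, (1,2):+1/XXO/X.O/OOX
[XXO/XO./OOX] end (terminal -1, X#3); searched X.O/X../OOX to 10

PV length from [X.O/X../OOX]: 2 plies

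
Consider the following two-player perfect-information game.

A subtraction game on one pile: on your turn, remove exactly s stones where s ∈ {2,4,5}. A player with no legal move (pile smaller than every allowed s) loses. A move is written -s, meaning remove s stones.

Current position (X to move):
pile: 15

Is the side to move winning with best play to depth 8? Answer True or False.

X winning at [15]: False

[15] X move#1: -2:-1/13*, -4:-1/11, -5:-1/10
[13] O move#2: -2:-1/11, -4:-1/9, -5:+1/8*
[8] X move#3: -2:-1/6*, -4:-1/4, -5:-1/3
[6] O move#4: -2:-1/4, -4:-1/2, -5:+1/1*
[1] end (terminal -1, X#5); searched 15 to 8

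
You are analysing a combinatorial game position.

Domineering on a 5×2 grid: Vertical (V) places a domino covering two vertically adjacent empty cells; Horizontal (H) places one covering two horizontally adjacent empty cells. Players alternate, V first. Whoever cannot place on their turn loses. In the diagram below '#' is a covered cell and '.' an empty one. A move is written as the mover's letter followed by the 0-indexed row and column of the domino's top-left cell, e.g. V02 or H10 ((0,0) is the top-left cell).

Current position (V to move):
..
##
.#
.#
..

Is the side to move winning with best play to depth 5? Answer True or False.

V winning at [../##/.#/.#/..]: False

[../##/.#/.#/..] V move#1: V20:-1/../##/##/##/..*, V30:-1/../##/.#/##/#.
[../##/##/##/..] H move#2: H00:+1/##/##/##/##/..*, H40:+1/../##/##/##/##
[##/##/##/##/..] end (terminal -1, V#3); searched ../##/.#/.#/.. to 5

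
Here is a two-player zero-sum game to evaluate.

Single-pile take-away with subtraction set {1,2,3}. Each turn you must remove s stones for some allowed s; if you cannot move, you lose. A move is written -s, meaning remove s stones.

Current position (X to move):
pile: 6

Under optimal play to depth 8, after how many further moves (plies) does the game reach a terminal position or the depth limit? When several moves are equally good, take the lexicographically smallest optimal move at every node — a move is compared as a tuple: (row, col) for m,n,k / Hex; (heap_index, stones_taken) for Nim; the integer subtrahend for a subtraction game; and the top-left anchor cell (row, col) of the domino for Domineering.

ply 1, X at 6 | -1=-1→5; -2=+1→4*; -3=-1→3
ply 2, O at 4 | -1=-1→3*; -2=-1→2; -3=-1→1
ply 3, X at 3 | -1=-1→2; -2=-1→1; -3=+1→0*
ply 4: 0 is terminal -1 (O); from 6 depth 8

PV length from [6]: 3 plies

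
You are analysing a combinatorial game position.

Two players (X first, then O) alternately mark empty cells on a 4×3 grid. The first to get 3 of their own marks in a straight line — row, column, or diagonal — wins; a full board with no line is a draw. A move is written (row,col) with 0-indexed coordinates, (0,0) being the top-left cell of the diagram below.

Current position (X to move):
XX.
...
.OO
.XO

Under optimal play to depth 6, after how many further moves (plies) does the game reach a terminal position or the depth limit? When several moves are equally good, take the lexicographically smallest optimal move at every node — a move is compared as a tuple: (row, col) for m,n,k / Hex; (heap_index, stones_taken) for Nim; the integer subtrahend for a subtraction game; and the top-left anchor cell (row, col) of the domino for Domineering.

PV length from [XX./.../.OO/.XO]: 1 ply

ply 1, X at XX./.../.OO/.XO | (0,2)=+1→XXX/.../.OO/.XO*; (1,0)=-1→XX./X../.OO/.XO; (1,1)=-1→XX./.X./.OO/.XO; (1,2)=-1→XX./..X/.OO/.XO; (2,0)=-1→XX./.../XOO/.XO; (3,0)=-1→XX./.../.OO/XXO
ply 2: XXX/.../.OO/.XO is terminal -1 (O); from XX./.../.OO/.XO depth 6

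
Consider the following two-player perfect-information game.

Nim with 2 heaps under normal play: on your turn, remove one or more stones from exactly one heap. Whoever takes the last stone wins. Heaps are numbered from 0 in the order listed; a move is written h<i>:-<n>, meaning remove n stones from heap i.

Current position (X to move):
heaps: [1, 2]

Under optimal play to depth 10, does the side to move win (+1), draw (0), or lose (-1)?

p1 X@[(1,2)]: h0:-1[(0,2)]-1 h1:-1[(1,1)]+1* h1:-2[(1,0)]-1
p2 O@[(1,1)]: h0:-1[(0,1)]-1* h1:-1[(1,0)]-1
p3 X@[(0,1)]: h1:-1[(0,0)]+1*
p4 O@[(0,0)] terminal -1; root [(1,2)] d10

value((1,2), X) = +1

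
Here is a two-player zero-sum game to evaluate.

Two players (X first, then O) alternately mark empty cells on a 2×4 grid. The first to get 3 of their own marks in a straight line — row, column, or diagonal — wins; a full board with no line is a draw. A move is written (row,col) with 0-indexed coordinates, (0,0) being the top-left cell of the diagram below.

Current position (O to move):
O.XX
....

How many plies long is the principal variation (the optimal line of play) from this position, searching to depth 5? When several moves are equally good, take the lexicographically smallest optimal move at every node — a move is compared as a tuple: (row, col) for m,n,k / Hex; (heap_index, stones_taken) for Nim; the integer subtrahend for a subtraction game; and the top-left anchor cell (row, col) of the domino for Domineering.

PV length from [O.XX/....]: 5 plies

p1 O@[O.XX/....]: (0,1)[OOXX/....]+0* (1,0)[O.XX/O...]-1 (1,1)[O.XX/.O..]-1 (1,2)[O.XX/..O.]-1 (1,3)[O.XX/...O]-1
p2 X@[OOXX/....]: (1,0)[OOXX/X...]+0* (1,1)[OOXX/.X..]+0 (1,2)[OOXX/..X.]+0 (1,3)[OOXX/...X]+0
p3 O@[OOXX/X...]: (1,1)[OOXX/XO..]+0* (1,2)[OOXX/X.O.]+0 (1,3)[OOXX/X..O]+0
p4 X@[OOXX/XO..]: (1,2)[OOXX/XOX.]+0* (1,3)[OOXX/XO.X]+0
p5 O@[OOXX/XOX.]: (1,3)[OOXX/XOXO]+0*
p6 X@[OOXX/XOXO] terminal +0; root [O.XX/....] d5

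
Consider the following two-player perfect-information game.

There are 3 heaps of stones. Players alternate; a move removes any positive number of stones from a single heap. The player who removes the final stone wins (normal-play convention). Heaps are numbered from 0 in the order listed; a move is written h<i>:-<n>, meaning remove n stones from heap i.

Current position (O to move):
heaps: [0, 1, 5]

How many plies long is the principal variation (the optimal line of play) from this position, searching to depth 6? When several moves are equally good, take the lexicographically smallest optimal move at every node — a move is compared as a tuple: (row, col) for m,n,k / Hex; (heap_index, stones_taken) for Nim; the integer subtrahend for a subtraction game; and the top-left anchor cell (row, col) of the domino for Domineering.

PV length from [(0,1,5)]: 3 plies

p1 O@[(0,1,5)]: h1:-1[(0,0,5)]-1 h2:-1[(0,1,4)]-1 h2:-2[(0,1,3)]-1 h2:-3[(0,1,2)]-1 h2:-4[(0,1,1)]+1* h2:-5[(0,1,0)]-1
p2 X@[(0,1,1)]: h1:-1[(0,0,1)]-1* h2:-1[(0,1,0)]-1
p3 O@[(0,0,1)]: h2:-1[(0,0,0)]+1*
p4 X@[(0,0,0)] terminal -1; root [(0,1,5)] d6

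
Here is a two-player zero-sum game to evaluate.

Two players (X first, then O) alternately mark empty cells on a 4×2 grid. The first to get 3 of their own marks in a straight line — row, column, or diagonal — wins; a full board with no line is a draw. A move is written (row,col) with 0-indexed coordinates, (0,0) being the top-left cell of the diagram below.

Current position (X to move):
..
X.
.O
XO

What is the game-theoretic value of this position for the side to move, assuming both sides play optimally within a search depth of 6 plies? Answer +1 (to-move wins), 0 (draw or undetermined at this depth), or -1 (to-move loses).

[../X./.O/XO] X move#1: (0,0):-1/X./X./.O/XO, (0,1):-1/.X/X./.O/XO, (1,1):+0/../XX/.O/XO, (2,0):+1/../X./XO/XO*
[../X./XO/XO] end (terminal -1, O#2); searched ../X./.O/XO to 6

value(../X./.O/XO, X) = +1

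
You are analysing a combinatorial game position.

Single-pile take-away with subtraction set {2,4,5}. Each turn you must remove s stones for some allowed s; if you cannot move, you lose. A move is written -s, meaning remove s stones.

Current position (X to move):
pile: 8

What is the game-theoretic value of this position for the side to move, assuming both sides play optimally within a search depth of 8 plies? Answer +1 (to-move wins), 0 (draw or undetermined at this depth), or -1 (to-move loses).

[8] X move#1: -2:-1/6*, -4:-1/4, -5:-1/3
[6] O move#2: -2:-1/4, -4:-1/2, -5:+1/1*
[1] end (terminal -1, X#3); searched 8 to 8

value(8, X) = -1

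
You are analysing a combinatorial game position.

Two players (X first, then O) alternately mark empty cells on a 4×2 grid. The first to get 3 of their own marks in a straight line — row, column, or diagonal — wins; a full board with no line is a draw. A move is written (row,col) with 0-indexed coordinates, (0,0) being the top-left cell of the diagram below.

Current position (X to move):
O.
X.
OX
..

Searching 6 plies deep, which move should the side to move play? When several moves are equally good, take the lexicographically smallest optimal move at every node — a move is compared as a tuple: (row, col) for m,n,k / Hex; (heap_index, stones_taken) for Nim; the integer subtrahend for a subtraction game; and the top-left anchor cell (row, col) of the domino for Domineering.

ply 1, X at O./X./OX/.. | (0,1)=+0→OX/X./OX/..; (1,1)=+1→O./XX/OX/..*; (3,0)=+0→O./X./OX/X.; (3,1)=+0→O./X./OX/.X
ply 2, O at O./XX/OX/.. | (0,1)=-1→OO/XX/OX/..*; (3,0)=-1→O./XX/OX/O.; (3,1)=-1→O./XX/OX/.O
ply 3, X at OO/XX/OX/.. | (3,0)=+0→OO/XX/OX/X.; (3,1)=+1→OO/XX/OX/.X*
ply 4: OO/XX/OX/.X is terminal -1 (O); from O./X./OX/.. depth 6

X's best at [O./X./OX/..]: (1,1)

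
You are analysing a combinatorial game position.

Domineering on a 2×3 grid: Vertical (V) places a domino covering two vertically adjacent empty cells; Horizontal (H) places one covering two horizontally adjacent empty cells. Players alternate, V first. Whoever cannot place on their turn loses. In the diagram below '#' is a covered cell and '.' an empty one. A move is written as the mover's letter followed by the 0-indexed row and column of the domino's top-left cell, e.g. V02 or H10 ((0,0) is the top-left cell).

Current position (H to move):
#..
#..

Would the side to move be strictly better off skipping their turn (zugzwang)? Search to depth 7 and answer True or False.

zugzwang(#../#.., H) = False

ply 1, H at #../#.. | H01=+1→###/#..*; H11=+1→#../###
ply 2: ###/#.. is terminal -1 (V); from #../#.. depth 7
suppose H passes — search the same position with V to move:
pass> ply 1, V at #../#.. | V01=+1→##./##.*; V02=+1→#.#/#.#
pass> ply 2: ##./##. is terminal -1 (H); from #../#.. depth 7
for H: play +1, pass -1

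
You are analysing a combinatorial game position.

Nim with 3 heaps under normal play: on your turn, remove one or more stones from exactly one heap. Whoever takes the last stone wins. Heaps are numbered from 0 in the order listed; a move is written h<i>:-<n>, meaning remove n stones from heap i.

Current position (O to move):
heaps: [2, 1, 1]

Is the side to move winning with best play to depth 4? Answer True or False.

O winning at [(2,1,1)]: True

p1 O@[(2,1,1)]: h0:-1[(1,1,1)]-1 h0:-2[(0,1,1)]+1* h1:-1[(2,0,1)]-1 h2:-1[(2,1,0)]-1
p2 X@[(0,1,1)]: h1:-1[(0,0,1)]-1* h2:-1[(0,1,0)]-1
p3 O@[(0,0,1)]: h2:-1[(0,0,0)]+1*
p4 X@[(0,0,0)] terminal -1; root [(2,1,1)] d4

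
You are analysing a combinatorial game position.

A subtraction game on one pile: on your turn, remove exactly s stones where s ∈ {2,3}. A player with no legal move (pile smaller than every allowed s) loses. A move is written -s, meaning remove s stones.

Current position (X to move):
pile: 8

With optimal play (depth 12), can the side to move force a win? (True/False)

p1 X@[8]: -2[6]+1* -3[5]+1
p2 O@[6]: -2[4]-1* -3[3]-1
p3 X@[4]: -2[2]-1 -3[1]+1*
p4 O@[1] terminal -1; root [8] d12

X winning at [8]: True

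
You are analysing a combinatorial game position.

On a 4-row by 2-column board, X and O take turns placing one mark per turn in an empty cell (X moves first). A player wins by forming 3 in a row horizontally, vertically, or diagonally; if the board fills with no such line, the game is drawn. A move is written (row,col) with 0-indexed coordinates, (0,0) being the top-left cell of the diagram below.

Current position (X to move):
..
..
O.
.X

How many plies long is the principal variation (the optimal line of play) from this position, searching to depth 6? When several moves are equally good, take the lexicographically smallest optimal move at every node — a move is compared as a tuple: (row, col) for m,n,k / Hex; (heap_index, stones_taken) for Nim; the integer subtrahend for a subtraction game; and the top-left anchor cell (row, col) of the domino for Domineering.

PV length from [../../O./.X]: 6 plies

p1 X@[../../O./.X]: (0,0)[X./../O./.X]+0* (0,1)[.X/../O./.X]-1 (1,0)[../X./O./.X]+0 (1,1)[../.X/O./.X]+0 (2,1)[../../OX/.X]+0 (3,0)[../../O./XX]+0
p2 O@[X./../O./.X]: (0,1)[XO/../O./.X]+0* (1,0)[X./O./O./.X]+0 (1,1)[X./.O/O./.X]+0 (2,1)[X./../OO/.X]+0 (3,0)[X./../O./OX]+0
p3 X@[XO/../O./.X]: (1,0)[XO/X./O./.X]+0* (1,1)[XO/.X/O./.X]+0 (2,1)[XO/../OX/.X]+0 (3,0)[XO/../O./XX]+0
p4 O@[XO/X./O./.X]: (1,1)[XO/XO/O./.X]+0* (2,1)[XO/X./OO/.X]+0 (3,0)[XO/X./O./OX]+0
p5 X@[XO/XO/O./.X]: (2,1)[XO/XO/OX/.X]+0* (3,0)[XO/XO/O./XX]-1
p6 O@[XO/XO/OX/.X]: (3,0)[XO/XO/OX/OX]+0*
p7 X@[XO/XO/OX/OX] terminal +0; root [../../O./.X] d6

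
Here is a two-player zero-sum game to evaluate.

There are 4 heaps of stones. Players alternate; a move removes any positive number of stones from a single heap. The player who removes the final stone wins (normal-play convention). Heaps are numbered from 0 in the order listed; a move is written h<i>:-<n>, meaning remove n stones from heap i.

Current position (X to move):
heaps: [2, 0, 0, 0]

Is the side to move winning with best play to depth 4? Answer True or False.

ply 1, X at (2,0,0,0) | h0:-1=-1→(1,0,0,0); h0:-2=+1→(0,0,0,0)*
ply 2: (0,0,0,0) is terminal -1 (O); from (2,0,0,0) depth 4

X winning at [(2,0,0,0)]: True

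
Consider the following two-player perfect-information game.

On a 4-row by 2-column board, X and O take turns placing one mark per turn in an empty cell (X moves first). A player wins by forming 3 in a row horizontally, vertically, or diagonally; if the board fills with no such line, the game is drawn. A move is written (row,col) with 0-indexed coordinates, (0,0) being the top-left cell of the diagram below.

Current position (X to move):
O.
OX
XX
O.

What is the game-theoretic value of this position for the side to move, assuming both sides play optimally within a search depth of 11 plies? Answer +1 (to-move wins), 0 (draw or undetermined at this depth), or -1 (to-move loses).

value(O./OX/XX/O., X) = +1

p1 X@[O./OX/XX/O.]: (0,1)[OX/OX/XX/O.]+1* (3,1)[O./OX/XX/OX]+1
p2 O@[OX/OX/XX/O.] terminal -1; root [O./OX/XX/O.] d11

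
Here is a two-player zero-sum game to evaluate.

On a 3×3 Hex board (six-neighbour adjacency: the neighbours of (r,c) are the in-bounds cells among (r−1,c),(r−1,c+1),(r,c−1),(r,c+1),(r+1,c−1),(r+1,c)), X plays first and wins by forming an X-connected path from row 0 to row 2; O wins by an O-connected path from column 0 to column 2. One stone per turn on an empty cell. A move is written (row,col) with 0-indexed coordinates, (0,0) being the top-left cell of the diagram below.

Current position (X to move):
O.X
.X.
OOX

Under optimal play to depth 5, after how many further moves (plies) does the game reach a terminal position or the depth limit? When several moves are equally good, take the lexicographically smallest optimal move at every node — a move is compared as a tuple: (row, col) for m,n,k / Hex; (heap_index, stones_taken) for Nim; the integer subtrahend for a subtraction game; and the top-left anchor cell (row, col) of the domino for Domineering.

ply 1, X at O.X/.X./OOX | (0,1)=-1→OXX/.X./OOX; (1,0)=-1→O.X/XX./OOX; (1,2)=+1→O.X/.XX/OOX*
ply 2: O.X/.XX/OOX is terminal -1 (O); from O.X/.X./OOX depth 5

PV length from [O.X/.X./OOX]: 1 ply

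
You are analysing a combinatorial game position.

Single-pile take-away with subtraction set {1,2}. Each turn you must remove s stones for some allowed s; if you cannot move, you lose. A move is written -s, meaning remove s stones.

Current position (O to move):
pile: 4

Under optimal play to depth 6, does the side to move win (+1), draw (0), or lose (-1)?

p1 O@[4]: -1[3]+1* -2[2]-1
p2 X@[3]: -1[2]-1* -2[1]-1
p3 O@[2]: -1[1]-1 -2[0]+1*
p4 X@[0] terminal -1; root [4] d6

value(4, O) = +1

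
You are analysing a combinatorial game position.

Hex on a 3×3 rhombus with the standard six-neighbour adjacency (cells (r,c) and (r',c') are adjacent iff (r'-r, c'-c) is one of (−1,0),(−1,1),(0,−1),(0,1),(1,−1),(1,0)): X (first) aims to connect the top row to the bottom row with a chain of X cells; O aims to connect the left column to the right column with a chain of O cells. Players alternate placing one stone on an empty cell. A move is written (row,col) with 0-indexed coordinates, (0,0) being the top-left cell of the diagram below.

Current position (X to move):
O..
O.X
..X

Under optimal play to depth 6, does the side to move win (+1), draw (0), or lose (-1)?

value(O../O.X/..X, X) = +1

[O../O.X/..X] X move#1: (0,1):+1/OX./O.X/..X*, (0,2):+1/O.X/O.X/..X, (1,1):+1/O../OXX/..X, (2,0):-1/O../O.X/X.X, (2,1):-1/O../O.X/.XX
[OX./O.X/..X] O move#2: (0,2):-1/OXO/O.X/..X*, (1,1):-1/OX./OOX/..X, (2,0):-1/OX./O.X/O.X, (2,1):-1/OX./O.X/.OX
[OXO/O.X/..X] X move#3: (1,1):+1/OXO/OXX/..X*, (2,0):-1/OXO/O.X/X.X, (2,1):-1/OXO/O.X/.XX
[OXO/OXX/..X] end (terminal -1, O#4); searched O../O.X/..X to 6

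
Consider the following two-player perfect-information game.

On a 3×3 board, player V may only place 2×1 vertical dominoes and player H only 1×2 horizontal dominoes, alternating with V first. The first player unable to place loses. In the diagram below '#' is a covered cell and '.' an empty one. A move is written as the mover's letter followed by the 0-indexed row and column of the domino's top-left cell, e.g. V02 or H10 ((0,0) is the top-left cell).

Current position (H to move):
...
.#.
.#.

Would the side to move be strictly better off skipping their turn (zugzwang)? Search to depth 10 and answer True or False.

[.../.#./.#.] H move#1: H00:-1/##./.#./.#.*, H01:-1/.##/.#./.#.
[##./.#./.#.] V move#2: V02:+1/###/.##/.#.*, V10:+1/##./##./##., V12:+1/##./.##/.##
[###/.##/.#.] end (terminal -1, H#3); searched .../.#./.#. to 10
pass branch (V moves first from the same position):
  | [.../.#./.#.] V move#1: V00:+1/#../##./.#.*, V02:+1/..#/.##/.#., V10:+1/.../##./##., V12:+1/.../.##/.##
  | [#../##./.#.] H move#2: H01:-1/###/##./.#.*
  | [###/##./.#.] V move#3: V12:+1/###/###/.##*
  | [###/###/.##] end (terminal -1, H#4); searched .../.#./.#. to 10
H moving scores -1; H passing scores -1

zugzwang(.../.#./.#., H) = False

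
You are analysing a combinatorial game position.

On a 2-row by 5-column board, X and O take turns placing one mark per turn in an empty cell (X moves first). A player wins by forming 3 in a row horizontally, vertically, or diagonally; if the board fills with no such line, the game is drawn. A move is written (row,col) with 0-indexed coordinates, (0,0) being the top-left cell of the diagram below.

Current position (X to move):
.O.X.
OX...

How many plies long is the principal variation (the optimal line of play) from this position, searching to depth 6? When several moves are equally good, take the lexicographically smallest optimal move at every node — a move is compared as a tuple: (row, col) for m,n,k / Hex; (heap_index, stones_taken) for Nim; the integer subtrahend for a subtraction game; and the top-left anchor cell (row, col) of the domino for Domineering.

[.O.X./OX...] X move#1: (0,0):+0/XO.X./OX...*, (0,2):+0/.OXX./OX..., (0,4):+0/.O.XX/OX..., (1,2):+0/.O.X./OXX.., (1,3):+0/.O.X./OX.X., (1,4):+0/.O.X./OX..X
[XO.X./OX...] O move#2: (0,2):+0/XOOX./OX...*, (0,4):+0/XO.XO/OX..., (1,2):+0/XO.X./OXO.., (1,3):+0/XO.X./OX.O., (1,4):+0/XO.X./OX..O
[XOOX./OX...] X move#3: (0,4):+0/XOOXX/OX...*, (1,2):+0/XOOX./OXX.., (1,3):+0/XOOX./OX.X., (1,4):+0/XOOX./OX..X
[XOOXX/OX...] O move#4: (1,2):+0/XOOXX/OXO..*, (1,3):+0/XOOXX/OX.O., (1,4):+0/XOOXX/OX..O
[XOOXX/OXO..] X move#5: (1,3):+0/XOOXX/OXOX.*, (1,4):+0/XOOXX/OXO.X
[XOOXX/OXOX.] O move#6: (1,4):+0/XOOXX/OXOXO*
[XOOXX/OXOXO] end (terminal +0, X#7); searched .O.X./OX... to 6

PV length from [.O.X./OX...]: 6 plies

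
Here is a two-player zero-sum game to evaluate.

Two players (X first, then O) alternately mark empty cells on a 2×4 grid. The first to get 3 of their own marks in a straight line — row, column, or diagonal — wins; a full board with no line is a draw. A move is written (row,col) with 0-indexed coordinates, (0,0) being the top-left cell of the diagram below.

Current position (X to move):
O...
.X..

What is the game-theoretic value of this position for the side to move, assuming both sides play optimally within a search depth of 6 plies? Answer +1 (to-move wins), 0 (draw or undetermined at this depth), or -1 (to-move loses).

value(O.../.X.., X) = +1

p1 X@[O.../.X..]: (0,1)[OX../.X..]+0 (0,2)[O.X./.X..]+0 (0,3)[O..X/.X..]+0 (1,0)[O.../XX..]+0 (1,2)[O.../.XX.]+1* (1,3)[O.../.X.X]+0
p2 O@[O.../.XX.]: (0,1)[OO../.XX.]-1* (0,2)[O.O./.XX.]-1 (0,3)[O..O/.XX.]-1 (1,0)[O.../OXX.]-1 (1,3)[O.../.XXO]-1
p3 X@[OO../.XX.]: (0,2)[OOX./.XX.]+1* (0,3)[OO.X/.XX.]-1 (1,0)[OO../XXX.]+1 (1,3)[OO../.XXX]+1
p4 O@[OOX./.XX.]: (0,3)[OOXO/.XX.]-1* (1,0)[OOX./OXX.]-1 (1,3)[OOX./.XXO]-1
p5 X@[OOXO/.XX.]: (1,0)[OOXO/XXX.]+1* (1,3)[OOXO/.XXX]+1
p6 O@[OOXO/XXX.] terminal -1; root [O.../.X..] d6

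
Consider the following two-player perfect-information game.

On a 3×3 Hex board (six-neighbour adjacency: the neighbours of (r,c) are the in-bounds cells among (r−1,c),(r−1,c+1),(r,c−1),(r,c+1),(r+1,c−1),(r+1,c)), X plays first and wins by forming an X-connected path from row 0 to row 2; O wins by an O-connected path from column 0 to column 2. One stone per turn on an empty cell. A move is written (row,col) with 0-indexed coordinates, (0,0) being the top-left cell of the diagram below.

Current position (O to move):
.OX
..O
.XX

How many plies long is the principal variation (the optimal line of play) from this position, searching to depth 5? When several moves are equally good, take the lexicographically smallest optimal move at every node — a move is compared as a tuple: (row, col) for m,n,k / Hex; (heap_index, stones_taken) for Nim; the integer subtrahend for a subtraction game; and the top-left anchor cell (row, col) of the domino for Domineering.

p1 O@[.OX/..O/.XX]: (0,0)[OOX/..O/.XX]-1 (1,0)[.OX/O.O/.XX]-1 (1,1)[.OX/.OO/.XX]+1* (2,0)[.OX/..O/OXX]-1
p2 X@[.OX/.OO/.XX]: (0,0)[XOX/.OO/.XX]-1* (1,0)[.OX/XOO/.XX]-1 (2,0)[.OX/.OO/XXX]-1
p3 O@[XOX/.OO/.XX]: (1,0)[XOX/OOO/.XX]+1* (2,0)[XOX/.OO/OXX]+1
p4 X@[XOX/OOO/.XX] terminal -1; root [.OX/..O/.XX] d5

PV length from [.OX/..O/.XX]: 3 plies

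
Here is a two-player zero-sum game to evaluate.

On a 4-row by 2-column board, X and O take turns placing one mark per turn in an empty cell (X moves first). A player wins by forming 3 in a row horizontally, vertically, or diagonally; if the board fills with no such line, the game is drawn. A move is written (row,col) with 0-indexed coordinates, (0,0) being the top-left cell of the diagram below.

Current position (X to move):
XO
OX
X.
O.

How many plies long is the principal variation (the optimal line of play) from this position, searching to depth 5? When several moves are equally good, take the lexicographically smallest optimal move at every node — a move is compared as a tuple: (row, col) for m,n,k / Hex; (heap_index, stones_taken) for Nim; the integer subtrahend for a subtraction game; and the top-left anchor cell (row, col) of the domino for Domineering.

PV length from [XO/OX/X./O.]: 2 plies

[XO/OX/X./O.] X move#1: (2,1):+0/XO/OX/XX/O.*, (3,1):+0/XO/OX/X./OX
[XO/OX/XX/O.] O move#2: (3,1):+0/XO/OX/XX/OO*
[XO/OX/XX/OO] end (terminal +0, X#3); searched XO/OX/X./O. to 5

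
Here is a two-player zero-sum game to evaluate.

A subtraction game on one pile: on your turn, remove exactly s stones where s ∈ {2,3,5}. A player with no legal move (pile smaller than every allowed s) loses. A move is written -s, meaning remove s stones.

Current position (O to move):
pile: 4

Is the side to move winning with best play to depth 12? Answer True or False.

O winning at [4]: True

[4] O move#1: -2:-1/2, -3:+1/1*
[1] end (terminal -1, X#2); searched 4 to 12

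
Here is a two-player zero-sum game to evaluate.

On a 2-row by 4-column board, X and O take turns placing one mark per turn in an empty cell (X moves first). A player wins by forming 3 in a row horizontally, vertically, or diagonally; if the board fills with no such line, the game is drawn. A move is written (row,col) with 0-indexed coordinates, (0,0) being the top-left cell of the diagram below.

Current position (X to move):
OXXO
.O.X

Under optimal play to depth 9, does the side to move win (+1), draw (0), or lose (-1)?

value(OXXO/.O.X, X) = 0

p1 X@[OXXO/.O.X]: (1,0)[OXXO/XO.X]+0* (1,2)[OXXO/.OXX]+0
p2 O@[OXXO/XO.X]: (1,2)[OXXO/XOOX]+0*
p3 X@[OXXO/XOOX] terminal +0; root [OXXO/.O.X] d9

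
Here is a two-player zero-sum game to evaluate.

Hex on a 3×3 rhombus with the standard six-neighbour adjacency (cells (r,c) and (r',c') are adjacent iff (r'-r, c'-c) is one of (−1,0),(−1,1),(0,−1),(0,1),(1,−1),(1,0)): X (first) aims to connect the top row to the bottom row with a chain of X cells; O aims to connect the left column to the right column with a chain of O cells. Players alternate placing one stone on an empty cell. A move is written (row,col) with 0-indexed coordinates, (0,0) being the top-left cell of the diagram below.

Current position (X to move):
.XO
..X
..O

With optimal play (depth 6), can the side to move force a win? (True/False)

X winning at [.XO/..X/..O]: True

ply 1, X at .XO/..X/..O | (0,0)=-1→XXO/..X/..O; (1,0)=-1→.XO/X.X/..O; (1,1)=+1→.XO/.XX/..O*; (2,0)=+1→.XO/..X/X.O; (2,1)=-1→.XO/..X/.XO
ply 2, O at .XO/.XX/..O | (0,0)=-1→OXO/.XX/..O*; (1,0)=-1→.XO/OXX/..O; (2,0)=-1→.XO/.XX/O.O; (2,1)=-1→.XO/.XX/.OO
ply 3, X at OXO/.XX/..O | (1,0)=+1→OXO/XXX/..O*; (2,0)=+1→OXO/.XX/X.O; (2,1)=+1→OXO/.XX/.XO
ply 4, O at OXO/XXX/..O | (2,0)=-1→OXO/XXX/O.O*; (2,1)=-1→OXO/XXX/.OO
ply 5, X at OXO/XXX/O.O | (2,1)=+1→OXO/XXX/OXO*
ply 6: OXO/XXX/OXO is terminal -1 (O); from .XO/..X/..O depth 6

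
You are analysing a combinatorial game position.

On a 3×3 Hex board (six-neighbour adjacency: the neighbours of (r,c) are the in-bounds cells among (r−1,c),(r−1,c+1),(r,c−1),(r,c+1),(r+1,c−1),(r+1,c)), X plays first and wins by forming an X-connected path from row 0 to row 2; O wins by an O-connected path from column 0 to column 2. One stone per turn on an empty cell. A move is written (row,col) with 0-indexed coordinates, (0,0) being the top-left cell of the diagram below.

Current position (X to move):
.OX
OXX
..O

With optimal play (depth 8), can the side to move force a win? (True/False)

[.OX/OXX/..O] X move#1: (0,0):+1/XOX/OXX/..O*, (2,0):+1/.OX/OXX/X.O, (2,1):+1/.OX/OXX/.XO
[XOX/OXX/..O] O move#2: (2,0):-1/XOX/OXX/O.O*, (2,1):-1/XOX/OXX/.OO
[XOX/OXX/O.O] X move#3: (2,1):+1/XOX/OXX/OXO*
[XOX/OXX/OXO] end (terminal -1, O#4); searched .OX/OXX/..O to 8

X winning at [.OX/OXX/..O]: True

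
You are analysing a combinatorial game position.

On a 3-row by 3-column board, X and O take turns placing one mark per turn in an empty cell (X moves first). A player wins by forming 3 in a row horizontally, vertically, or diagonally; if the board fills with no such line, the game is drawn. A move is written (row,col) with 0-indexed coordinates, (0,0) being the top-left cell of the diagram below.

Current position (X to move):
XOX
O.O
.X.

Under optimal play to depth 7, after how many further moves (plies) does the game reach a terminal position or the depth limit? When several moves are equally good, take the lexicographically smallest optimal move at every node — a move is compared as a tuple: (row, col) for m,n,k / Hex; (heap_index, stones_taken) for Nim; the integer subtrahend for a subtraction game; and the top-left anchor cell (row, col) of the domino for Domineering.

PV length from [XOX/O.O/.X.]: 3 plies

[XOX/O.O/.X.] X move#1: (1,1):+1/XOX/OXO/.X.*, (2,0):-1/XOX/O.O/XX., (2,2):-1/XOX/O.O/.XX
[XOX/OXO/.X.] O move#2: (2,0):-1/XOX/OXO/OX.*, (2,2):-1/XOX/OXO/.XO
[XOX/OXO/OX.] X move#3: (2,2):+1/XOX/OXO/OXX*
[XOX/OXO/OXX] end (terminal -1, O#4); searched XOX/O.O/.X. to 7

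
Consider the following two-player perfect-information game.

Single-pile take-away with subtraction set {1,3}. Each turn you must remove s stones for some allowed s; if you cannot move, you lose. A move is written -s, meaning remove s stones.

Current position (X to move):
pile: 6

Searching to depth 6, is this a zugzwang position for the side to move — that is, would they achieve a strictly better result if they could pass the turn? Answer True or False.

ply 1, X at 6 | -1=-1→5*; -3=-1→3
ply 2, O at 5 | -1=+1→4*; -3=+1→2
ply 3, X at 4 | -1=-1→3*; -3=-1→1
ply 4, O at 3 | -1=+1→2*; -3=+1→0
ply 5, X at 2 | -1=-1→1*
ply 6, O at 1 | -1=+1→0*
ply 7: 0 is terminal -1 (X); from 6 depth 6
if X skipped the turn, O would face:
~ ply 1, O at 6 | -1=-1→5*; -3=-1→3
~ ply 2, X at 5 | -1=+1→4*; -3=+1→2
~ ply 3, O at 4 | -1=-1→3*; -3=-1→1
~ ply 4, X at 3 | -1=+1→2*; -3=+1→0
~ ply 5, O at 2 | -1=-1→1*
~ ply 6, X at 1 | -1=+1→0*
~ ply 7: 0 is terminal -1 (O); from 6 depth 6
compare (X): move=-1 vs pass=+1

zugzwang(6, X) = True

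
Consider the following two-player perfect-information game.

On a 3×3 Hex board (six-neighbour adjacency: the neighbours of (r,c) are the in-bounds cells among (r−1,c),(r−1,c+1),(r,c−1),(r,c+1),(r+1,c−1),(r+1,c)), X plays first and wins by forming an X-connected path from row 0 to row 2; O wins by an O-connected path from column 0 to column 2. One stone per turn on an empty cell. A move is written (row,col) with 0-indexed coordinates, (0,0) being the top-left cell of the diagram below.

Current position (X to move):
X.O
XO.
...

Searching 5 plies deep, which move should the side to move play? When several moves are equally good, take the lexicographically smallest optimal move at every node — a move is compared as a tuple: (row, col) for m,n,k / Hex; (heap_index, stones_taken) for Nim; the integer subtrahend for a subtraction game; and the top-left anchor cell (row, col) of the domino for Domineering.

p1 X@[X.O/XO./...]: (0,1)[XXO/XO./...]-1 (1,2)[X.O/XOX/...]-1 (2,0)[X.O/XO./X..]+1* (2,1)[X.O/XO./.X.]-1 (2,2)[X.O/XO./..X]-1
p2 O@[X.O/XO./X..] terminal -1; root [X.O/XO./...] d5

X's best at [X.O/XO./...]: (2,0)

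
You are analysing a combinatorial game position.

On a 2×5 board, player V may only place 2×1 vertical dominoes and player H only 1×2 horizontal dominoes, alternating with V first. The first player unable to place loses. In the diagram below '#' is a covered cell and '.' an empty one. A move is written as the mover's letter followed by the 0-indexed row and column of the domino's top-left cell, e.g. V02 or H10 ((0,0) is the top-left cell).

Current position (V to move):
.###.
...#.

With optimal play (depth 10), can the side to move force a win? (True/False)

V winning at [.###./...#.]: True

p1 V@[.###./...#.]: V00[####./#..#.]+1* V04[.####/...##]-1
p2 H@[####./#..#.]: H11[####./####.]-1*
p3 V@[####./####.]: V04[#####/#####]+1*
p4 H@[#####/#####] terminal -1; root [.###./...#.] d10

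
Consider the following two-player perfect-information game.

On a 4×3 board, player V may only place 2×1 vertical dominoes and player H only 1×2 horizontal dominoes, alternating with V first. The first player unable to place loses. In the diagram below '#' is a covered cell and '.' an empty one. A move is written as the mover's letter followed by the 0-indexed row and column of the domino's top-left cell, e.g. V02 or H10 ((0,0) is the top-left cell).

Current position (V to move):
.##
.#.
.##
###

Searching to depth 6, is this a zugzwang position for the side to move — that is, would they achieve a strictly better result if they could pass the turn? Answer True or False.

zugzwang(.##/.#./.##/###, V) = False

p1 V@[.##/.#./.##/###]: V00[###/##./.##/###]+1* V10[.##/##./###/###]+1
p2 H@[###/##./.##/###] terminal -1; root [.##/.#./.##/###] d6
pass branch (H moves first from the same position):
  | p1 H@[.##/.#./.##/###] terminal -1; root [.##/.#./.##/###] d6
V moving scores +1; V passing scores +1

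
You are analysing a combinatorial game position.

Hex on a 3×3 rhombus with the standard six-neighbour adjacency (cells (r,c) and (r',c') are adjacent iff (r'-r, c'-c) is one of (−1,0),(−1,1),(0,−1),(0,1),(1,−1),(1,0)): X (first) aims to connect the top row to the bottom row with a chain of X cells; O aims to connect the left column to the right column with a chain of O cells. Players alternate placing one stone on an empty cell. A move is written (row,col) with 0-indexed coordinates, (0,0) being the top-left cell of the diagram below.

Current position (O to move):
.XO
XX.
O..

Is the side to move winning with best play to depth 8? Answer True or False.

[.XO/XX./O..] O move#1: (0,0):-1/OXO/XX./O.., (1,2):-1/.XO/XXO/O.., (2,1):+1/.XO/XX./OO.*, (2,2):-1/.XO/XX./O.O
[.XO/XX./OO.] X move#2: (0,0):-1/XXO/XX./OO.*, (1,2):-1/.XO/XXX/OO., (2,2):-1/.XO/XX./OOX
[XXO/XX./OO.] O move#3: (1,2):+1/XXO/XXO/OO.*, (2,2):+1/XXO/XX./OOO
[XXO/XXO/OO.] end (terminal -1, X#4); searched .XO/XX./O.. to 8

O winning at [.XO/XX./O..]: True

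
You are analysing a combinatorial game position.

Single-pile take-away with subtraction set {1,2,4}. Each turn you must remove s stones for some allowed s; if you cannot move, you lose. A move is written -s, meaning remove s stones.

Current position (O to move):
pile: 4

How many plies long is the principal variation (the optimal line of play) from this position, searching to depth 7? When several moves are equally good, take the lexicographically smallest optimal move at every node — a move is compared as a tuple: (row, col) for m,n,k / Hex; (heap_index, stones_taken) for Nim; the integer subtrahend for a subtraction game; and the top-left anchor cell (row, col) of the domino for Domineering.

p1 O@[4]: -1[3]+1* -2[2]-1 -4[0]+1
p2 X@[3]: -1[2]-1* -2[1]-1
p3 O@[2]: -1[1]-1 -2[0]+1*
p4 X@[0] terminal -1; root [4] d7

PV length from [4]: 3 plies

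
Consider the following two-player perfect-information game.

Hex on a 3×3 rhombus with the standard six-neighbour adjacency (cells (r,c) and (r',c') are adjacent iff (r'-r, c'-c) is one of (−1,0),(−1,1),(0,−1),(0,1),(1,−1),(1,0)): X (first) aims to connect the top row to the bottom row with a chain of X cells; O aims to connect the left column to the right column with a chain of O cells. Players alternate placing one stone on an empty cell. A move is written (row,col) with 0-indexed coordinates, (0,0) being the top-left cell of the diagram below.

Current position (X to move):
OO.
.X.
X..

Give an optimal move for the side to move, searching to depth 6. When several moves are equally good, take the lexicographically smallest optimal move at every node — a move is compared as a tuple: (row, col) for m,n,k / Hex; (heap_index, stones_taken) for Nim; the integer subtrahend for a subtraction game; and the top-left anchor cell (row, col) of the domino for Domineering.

ply 1, X at OO./.X./X.. | (0,2)=+1→OOX/.X./X..*; (1,0)=-1→OO./XX./X..; (1,2)=-1→OO./.XX/X..; (2,1)=-1→OO./.X./XX.; (2,2)=-1→OO./.X./X.X
ply 2: OOX/.X./X.. is terminal -1 (O); from OO./.X./X.. depth 6

X's best at [OO./.X./X..]: (0,2)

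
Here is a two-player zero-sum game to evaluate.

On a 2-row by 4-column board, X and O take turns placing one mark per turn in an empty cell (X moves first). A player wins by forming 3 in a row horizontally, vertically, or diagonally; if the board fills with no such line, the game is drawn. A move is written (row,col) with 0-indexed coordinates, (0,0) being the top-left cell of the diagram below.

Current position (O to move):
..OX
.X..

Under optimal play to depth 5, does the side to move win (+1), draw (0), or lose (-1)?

ply 1, O at ..OX/.X.. | (0,0)=+0→O.OX/.X..*; (0,1)=+0→.OOX/.X..; (1,0)=+0→..OX/OX..; (1,2)=+0→..OX/.XO.; (1,3)=+0→..OX/.X.O
ply 2, X at O.OX/.X.. | (0,1)=+0→OXOX/.X..*; (1,0)=-1→O.OX/XX..; (1,2)=-1→O.OX/.XX.; (1,3)=-1→O.OX/.X.X
ply 3, O at OXOX/.X.. | (1,0)=+0→OXOX/OX..*; (1,2)=+0→OXOX/.XO.; (1,3)=+0→OXOX/.X.O
ply 4, X at OXOX/OX.. | (1,2)=+0→OXOX/OXX.*; (1,3)=+0→OXOX/OX.X
ply 5, O at OXOX/OXX. | (1,3)=+0→OXOX/OXXO*
ply 6: OXOX/OXXO is terminal +0 (X); from ..OX/.X.. depth 5

value(..OX/.X.., O) = 0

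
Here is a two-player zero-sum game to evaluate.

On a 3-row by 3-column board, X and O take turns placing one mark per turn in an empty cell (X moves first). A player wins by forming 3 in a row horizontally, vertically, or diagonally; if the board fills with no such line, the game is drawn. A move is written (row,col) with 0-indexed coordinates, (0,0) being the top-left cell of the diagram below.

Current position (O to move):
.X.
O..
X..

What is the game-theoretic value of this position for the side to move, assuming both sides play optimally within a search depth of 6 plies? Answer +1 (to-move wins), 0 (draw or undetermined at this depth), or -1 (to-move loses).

[.X./O../X..] O move#1: (0,0):-1/OX./O../X.., (0,2):-1/.XO/O../X.., (1,1):+0/.X./OO./X..*, (1,2):-1/.X./O.O/X.., (2,1):-1/.X./O../XO., (2,2):-1/.X./O../X.O
[.X./OO./X..] X move#2: (0,0):-1/XX./OO./X.., (0,2):-1/.XX/OO./X.., (1,2):+0/.X./OOX/X..*, (2,1):-1/.X./OO./XX., (2,2):-1/.X./OO./X.X
[.X./OOX/X..] O move#3: (0,0):-1/OX./OOX/X.., (0,2):+0/.XO/OOX/X..*, (2,1):-1/.X./OOX/XO., (2,2):+0/.X./OOX/X.O
[.XO/OOX/X..] X move#4: (0,0):+0/XXO/OOX/X..*, (2,1):+0/.XO/OOX/XX., (2,2):+0/.XO/OOX/X.X
[XXO/OOX/X..] O move#5: (2,1):+0/XXO/OOX/XO.*, (2,2):+0/XXO/OOX/X.O
[XXO/OOX/XO.] X move#6: (2,2):+0/XXO/OOX/XOX*
[XXO/OOX/XOX] end (terminal +0, O#7); searched .X./O../X.. to 6

value(.X./O../X.., O) = 0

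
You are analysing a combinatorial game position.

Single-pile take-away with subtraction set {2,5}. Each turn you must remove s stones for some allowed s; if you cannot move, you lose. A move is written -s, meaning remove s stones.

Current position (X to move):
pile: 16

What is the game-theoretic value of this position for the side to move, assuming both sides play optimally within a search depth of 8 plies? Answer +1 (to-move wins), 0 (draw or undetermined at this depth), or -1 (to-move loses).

ply 1, X at 16 | -2=+1→14*; -5=+1→11
ply 2, O at 14 | -2=-1→12*; -5=-1→9
ply 3, X at 12 | -2=-1→10; -5=+1→7*
ply 4, O at 7 | -2=-1→5*; -5=-1→2
ply 5, X at 5 | -2=-1→3; -5=+1→0*
ply 6: 0 is terminal -1 (O); from 16 depth 8

value(16, X) = +1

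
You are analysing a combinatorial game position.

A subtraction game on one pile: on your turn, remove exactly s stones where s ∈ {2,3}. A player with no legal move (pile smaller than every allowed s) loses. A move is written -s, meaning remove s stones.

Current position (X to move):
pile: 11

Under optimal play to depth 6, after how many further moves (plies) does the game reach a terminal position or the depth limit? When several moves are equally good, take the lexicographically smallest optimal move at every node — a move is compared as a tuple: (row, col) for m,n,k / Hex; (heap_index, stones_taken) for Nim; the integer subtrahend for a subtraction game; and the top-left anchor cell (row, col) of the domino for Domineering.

ply 1, X at 11 | -2=-1→9*; -3=-1→8
ply 2, O at 9 | -2=-1→7; -3=+1→6*
ply 3, X at 6 | -2=-1→4*; -3=-1→3
ply 4, O at 4 | -2=-1→2; -3=+1→1*
ply 5: 1 is terminal -1 (X); from 11 depth 6

PV length from [11]: 4 plies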